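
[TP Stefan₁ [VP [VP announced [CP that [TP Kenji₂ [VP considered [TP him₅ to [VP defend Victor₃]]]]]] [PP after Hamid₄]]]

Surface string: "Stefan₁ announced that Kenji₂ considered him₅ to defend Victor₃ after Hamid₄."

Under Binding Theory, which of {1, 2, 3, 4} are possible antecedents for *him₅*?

*him* is a pronoun, so Principle B applies: it must be free in its binding domain.
Binding domain of *him₅*: the embedded TP, whose subject is Kenji₂.
*Stefan₁* c-commands the pronoun but from outside its binding domain, and is not c-commanded by it → coindexation permitted.
*Kenji₂* c-commands the pronoun within its binding domain → coindexation would violate Principle B.
*Victor₃*: the pronoun c-commands this R-expression → coindexation would violate Principle C on *Victor₃*.
*Hamid₄* and the pronoun do not c-command one another → neither Principle B nor Principle C is at stake; coindexation permitted.

{1, 4}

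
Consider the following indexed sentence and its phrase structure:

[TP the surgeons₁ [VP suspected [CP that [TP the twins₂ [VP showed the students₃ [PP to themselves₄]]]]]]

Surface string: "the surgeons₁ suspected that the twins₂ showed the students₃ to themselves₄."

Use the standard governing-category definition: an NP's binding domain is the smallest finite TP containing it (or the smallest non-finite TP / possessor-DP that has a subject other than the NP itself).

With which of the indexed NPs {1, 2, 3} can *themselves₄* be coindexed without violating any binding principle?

{2, 3}

*themselves* is an anaphor, so Principle A applies: it must be bound in its binding domain.
Binding domain of *themselves₄*: the embedded TP, whose subject is the twins₂.
*the surgeons₁* c-commands the anaphor but is outside its binding domain → cannot satisfy Principle A.
*the twins₂* c-commands the anaphor within its binding domain → licit binder.
*the students₃* c-commands the anaphor within its binding domain → licit binder.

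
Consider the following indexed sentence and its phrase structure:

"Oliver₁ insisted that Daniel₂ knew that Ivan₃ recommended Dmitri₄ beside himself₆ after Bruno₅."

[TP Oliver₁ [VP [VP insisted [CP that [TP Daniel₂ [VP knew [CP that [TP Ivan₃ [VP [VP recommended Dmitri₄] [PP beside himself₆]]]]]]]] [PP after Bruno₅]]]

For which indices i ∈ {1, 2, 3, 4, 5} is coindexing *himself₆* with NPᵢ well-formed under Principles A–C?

*himself* is an anaphor, so Principle A applies: it must be bound in its binding domain.
Binding domain of *himself₆*: the embedded TP, whose subject is Ivan₃.
*Oliver₁* c-commands the anaphor but is outside its binding domain → cannot satisfy Principle A.
*Daniel₂* c-commands the anaphor but is outside its binding domain → cannot satisfy Principle A.
*Ivan₃* c-commands the anaphor within its binding domain → licit binder.
*Dmitri₄* does not c-command the anaphor → cannot bind it.
*Bruno₅* does not c-command the anaphor → cannot bind it.

{3}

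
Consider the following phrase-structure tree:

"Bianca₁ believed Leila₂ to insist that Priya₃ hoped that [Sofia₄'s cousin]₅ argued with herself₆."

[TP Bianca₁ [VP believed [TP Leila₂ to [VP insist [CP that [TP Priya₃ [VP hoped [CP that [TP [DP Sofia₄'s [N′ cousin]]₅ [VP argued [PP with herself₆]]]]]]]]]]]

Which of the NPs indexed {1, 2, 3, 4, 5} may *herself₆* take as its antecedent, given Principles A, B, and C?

*herself* is an anaphor, so Principle A applies: it must be bound in its binding domain.
Binding domain of *herself₆*: the embedded TP, whose subject is [Sofia₄'s cousin]₅.
*Bianca₁* c-commands the anaphor but is outside its binding domain → cannot satisfy Principle A.
*Leila₂* c-commands the anaphor but is outside its binding domain → cannot satisfy Principle A.
*Priya₃* c-commands the anaphor but is outside its binding domain → cannot satisfy Principle A.
*Sofia₄* does not c-command the anaphor → cannot bind it.
*[Sofia₄'s cousin]₅* c-commands the anaphor within its binding domain → licit binder.

{5}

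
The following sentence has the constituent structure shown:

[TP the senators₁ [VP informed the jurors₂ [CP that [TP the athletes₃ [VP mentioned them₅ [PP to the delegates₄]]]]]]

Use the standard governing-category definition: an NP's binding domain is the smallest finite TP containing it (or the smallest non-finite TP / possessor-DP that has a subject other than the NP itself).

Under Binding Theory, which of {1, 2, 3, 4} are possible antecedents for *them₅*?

{1, 2}

*them* is a pronoun, so Principle B applies: it must be free in its binding domain.
Binding domain of *them₅*: the embedded TP, whose subject is the athletes₃.
*the senators₁* c-commands the pronoun but from outside its binding domain, and is not c-commanded by it → coindexation permitted.
*the jurors₂* c-commands the pronoun but from outside its binding domain, and is not c-commanded by it → coindexation permitted.
*the athletes₃* c-commands the pronoun within its binding domain → coindexation would violate Principle B.
*the delegates₄*: the pronoun c-commands this R-expression → coindexation would violate Principle C on *the delegates₄*.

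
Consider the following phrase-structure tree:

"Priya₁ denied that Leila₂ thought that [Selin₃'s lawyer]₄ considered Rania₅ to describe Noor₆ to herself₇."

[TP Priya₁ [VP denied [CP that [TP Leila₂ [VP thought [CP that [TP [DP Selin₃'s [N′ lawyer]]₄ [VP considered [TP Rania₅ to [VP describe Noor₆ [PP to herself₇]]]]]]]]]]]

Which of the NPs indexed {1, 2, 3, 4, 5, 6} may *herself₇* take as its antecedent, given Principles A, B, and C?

{5, 6}

*herself* is an anaphor, so Principle A applies: it must be bound in its binding domain.
Binding domain of *herself₇*: the embedded TP, whose subject is Rania₅.
*Priya₁* c-commands the anaphor but is outside its binding domain → cannot satisfy Principle A.
*Leila₂* c-commands the anaphor but is outside its binding domain → cannot satisfy Principle A.
*Selin₃* does not c-command the anaphor → cannot bind it.
*[Selin₃'s lawyer]₄* c-commands the anaphor but is outside its binding domain → cannot satisfy Principle A.
*Rania₅* c-commands the anaphor within its binding domain → licit binder.
*Noor₆* c-commands the anaphor within its binding domain → licit binder.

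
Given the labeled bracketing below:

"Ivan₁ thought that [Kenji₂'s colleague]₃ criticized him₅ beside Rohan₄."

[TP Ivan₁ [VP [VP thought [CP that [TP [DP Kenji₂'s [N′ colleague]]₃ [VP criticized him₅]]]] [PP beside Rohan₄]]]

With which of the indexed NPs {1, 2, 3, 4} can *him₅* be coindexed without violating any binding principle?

{1, 2, 4}

*him* is a pronoun, so Principle B applies: it must be free in its binding domain.
Binding domain of *him₅*: the embedded TP, whose subject is [Kenji₂'s colleague]₃.
*Ivan₁* c-commands the pronoun but from outside its binding domain, and is not c-commanded by it → coindexation permitted.
*Kenji₂* and the pronoun do not c-command one another → neither Principle B nor Principle C is at stake; coindexation permitted.
*[Kenji₂'s colleague]₃* c-commands the pronoun within its binding domain → coindexation would violate Principle B.
*Rohan₄* and the pronoun do not c-command one another → neither Principle B nor Principle C is at stake; coindexation permitted.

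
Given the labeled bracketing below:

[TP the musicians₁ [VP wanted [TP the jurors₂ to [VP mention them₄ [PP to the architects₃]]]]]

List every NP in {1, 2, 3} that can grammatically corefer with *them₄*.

{1}

*them* is a pronoun, so Principle B applies: it must be free in its binding domain.
Binding domain of *them₄*: the embedded TP, whose subject is the jurors₂.
*the musicians₁* c-commands the pronoun but from outside its binding domain, and is not c-commanded by it → coindexation permitted.
*the jurors₂* c-commands the pronoun within its binding domain → coindexation would violate Principle B.
*the architects₃*: the pronoun c-commands this R-expression → coindexation would violate Principle C on *the architects₃*.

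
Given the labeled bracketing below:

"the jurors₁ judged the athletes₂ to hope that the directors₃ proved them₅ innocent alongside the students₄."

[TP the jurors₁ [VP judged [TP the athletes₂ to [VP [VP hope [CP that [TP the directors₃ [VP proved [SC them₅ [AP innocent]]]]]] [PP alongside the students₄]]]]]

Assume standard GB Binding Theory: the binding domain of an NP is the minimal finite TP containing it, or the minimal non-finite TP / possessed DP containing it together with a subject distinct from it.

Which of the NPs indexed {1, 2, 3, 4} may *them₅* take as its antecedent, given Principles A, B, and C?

{1, 2, 4}

*them* is a pronoun, so Principle B applies: it must be free in its binding domain.
Binding domain of *them₅*: the embedded TP, whose subject is the directors₃.
*the jurors₁* c-commands the pronoun but from outside its binding domain, and is not c-commanded by it → coindexation permitted.
*the athletes₂* c-commands the pronoun but from outside its binding domain, and is not c-commanded by it → coindexation permitted.
*the directors₃* c-commands the pronoun within its binding domain → coindexation would violate Principle B.
*the students₄* and the pronoun do not c-command one another → neither Principle B nor Principle C is at stake; coindexation permitted.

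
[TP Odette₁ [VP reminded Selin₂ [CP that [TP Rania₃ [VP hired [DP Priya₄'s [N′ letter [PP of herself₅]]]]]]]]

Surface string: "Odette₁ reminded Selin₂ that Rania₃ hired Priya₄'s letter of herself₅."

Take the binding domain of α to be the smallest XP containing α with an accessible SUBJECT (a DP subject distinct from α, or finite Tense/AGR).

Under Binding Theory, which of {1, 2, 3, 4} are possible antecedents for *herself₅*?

{4}

*herself* is an anaphor, so Principle A applies: it must be bound in its binding domain.
Binding domain of *herself₅*: the possessed DP, whose subject is Priya₄.
*Odette₁* c-commands the anaphor but is outside its binding domain → cannot satisfy Principle A.
*Selin₂* c-commands the anaphor but is outside its binding domain → cannot satisfy Principle A.
*Rania₃* c-commands the anaphor but is outside its binding domain → cannot satisfy Principle A.
*Priya₄* c-commands the anaphor within its binding domain → licit binder.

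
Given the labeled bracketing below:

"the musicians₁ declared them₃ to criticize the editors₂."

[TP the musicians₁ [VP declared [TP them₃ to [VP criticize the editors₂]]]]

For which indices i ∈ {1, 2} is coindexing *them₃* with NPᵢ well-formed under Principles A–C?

*them* is a pronoun, so Principle B applies: it must be free in its binding domain.
Binding domain of *them₃*: the matrix TP, whose subject is the musicians₁.
*the musicians₁* c-commands the pronoun within its binding domain → coindexation would violate Principle B.
*the editors₂*: the pronoun c-commands this R-expression → coindexation would violate Principle C on *the editors₂*.

none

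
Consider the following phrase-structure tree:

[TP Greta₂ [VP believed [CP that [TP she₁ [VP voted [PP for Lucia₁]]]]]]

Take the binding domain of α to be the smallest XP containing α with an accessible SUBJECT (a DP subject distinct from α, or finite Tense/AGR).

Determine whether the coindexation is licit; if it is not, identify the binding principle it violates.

Principle C

The two coindexed NPs are *she₁* and *Lucia₁*.
*Lucia₁* is an R-expression. Principle C requires it to be free everywhere.
*she₁* c-commands it and carries the same index.
The R-expression is bound → Principle C violation.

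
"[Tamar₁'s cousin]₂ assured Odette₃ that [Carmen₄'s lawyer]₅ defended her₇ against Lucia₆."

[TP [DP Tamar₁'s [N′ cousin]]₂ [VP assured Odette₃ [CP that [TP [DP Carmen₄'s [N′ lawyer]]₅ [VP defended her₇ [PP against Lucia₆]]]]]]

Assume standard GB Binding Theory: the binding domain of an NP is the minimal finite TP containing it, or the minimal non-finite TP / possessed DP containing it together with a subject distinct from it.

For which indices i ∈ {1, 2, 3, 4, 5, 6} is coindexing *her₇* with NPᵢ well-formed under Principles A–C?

{1, 2, 3, 4}

*her* is a pronoun, so Principle B applies: it must be free in its binding domain.
Binding domain of *her₇*: the embedded TP, whose subject is [Carmen₄'s lawyer]₅.
*Tamar₁* and the pronoun do not c-command one another → neither Principle B nor Principle C is at stake; coindexation permitted.
*[Tamar₁'s cousin]₂* c-commands the pronoun but from outside its binding domain, and is not c-commanded by it → coindexation permitted.
*Odette₃* c-commands the pronoun but from outside its binding domain, and is not c-commanded by it → coindexation permitted.
*Carmen₄* and the pronoun do not c-command one another → neither Principle B nor Principle C is at stake; coindexation permitted.
*[Carmen₄'s lawyer]₅* c-commands the pronoun within its binding domain → coindexation would violate Principle B.
*Lucia₆*: the pronoun c-commands this R-expression → coindexation would violate Principle C on *Lucia₆*.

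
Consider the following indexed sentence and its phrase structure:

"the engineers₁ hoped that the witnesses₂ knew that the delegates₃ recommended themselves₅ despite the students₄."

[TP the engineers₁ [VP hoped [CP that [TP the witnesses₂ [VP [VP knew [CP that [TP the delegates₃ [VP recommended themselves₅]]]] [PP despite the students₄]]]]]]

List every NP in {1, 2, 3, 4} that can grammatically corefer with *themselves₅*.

{3}

*themselves* is an anaphor, so Principle A applies: it must be bound in its binding domain.
Binding domain of *themselves₅*: the embedded TP, whose subject is the delegates₃.
*the engineers₁* c-commands the anaphor but is outside its binding domain → cannot satisfy Principle A.
*the witnesses₂* c-commands the anaphor but is outside its binding domain → cannot satisfy Principle A.
*the delegates₃* c-commands the anaphor within its binding domain → licit binder.
*the students₄* does not c-command the anaphor → cannot bind it.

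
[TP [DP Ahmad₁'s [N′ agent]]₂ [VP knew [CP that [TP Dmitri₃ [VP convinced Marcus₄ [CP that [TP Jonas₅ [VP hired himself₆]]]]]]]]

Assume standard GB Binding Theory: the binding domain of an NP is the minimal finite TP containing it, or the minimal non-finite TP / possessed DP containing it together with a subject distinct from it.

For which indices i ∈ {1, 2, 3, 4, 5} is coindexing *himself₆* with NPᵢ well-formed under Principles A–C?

*himself* is an anaphor, so Principle A applies: it must be bound in its binding domain.
Binding domain of *himself₆*: the embedded TP, whose subject is Jonas₅.
*Ahmad₁* does not c-command the anaphor → cannot bind it.
*[Ahmad₁'s agent]₂* c-commands the anaphor but is outside its binding domain → cannot satisfy Principle A.
*Dmitri₃* c-commands the anaphor but is outside its binding domain → cannot satisfy Principle A.
*Marcus₄* c-commands the anaphor but is outside its binding domain → cannot satisfy Principle A.
*Jonas₅* c-commands the anaphor within its binding domain → licit binder.

{5}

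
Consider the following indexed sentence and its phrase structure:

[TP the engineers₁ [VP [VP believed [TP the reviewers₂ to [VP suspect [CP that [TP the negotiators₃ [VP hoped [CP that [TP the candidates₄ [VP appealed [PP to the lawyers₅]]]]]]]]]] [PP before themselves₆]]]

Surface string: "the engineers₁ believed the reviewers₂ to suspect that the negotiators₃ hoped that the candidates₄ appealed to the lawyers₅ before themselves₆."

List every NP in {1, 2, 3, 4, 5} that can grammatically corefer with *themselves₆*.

{1}

*themselves* is an anaphor, so Principle A applies: it must be bound in its binding domain.
Binding domain of *themselves₆*: the matrix TP, whose subject is the engineers₁.
*the engineers₁* c-commands the anaphor within its binding domain → licit binder.
*the reviewers₂* does not c-command the anaphor → cannot bind it.
*the negotiators₃* does not c-command the anaphor → cannot bind it.
*the candidates₄* does not c-command the anaphor → cannot bind it.
*the lawyers₅* does not c-command the anaphor → cannot bind it.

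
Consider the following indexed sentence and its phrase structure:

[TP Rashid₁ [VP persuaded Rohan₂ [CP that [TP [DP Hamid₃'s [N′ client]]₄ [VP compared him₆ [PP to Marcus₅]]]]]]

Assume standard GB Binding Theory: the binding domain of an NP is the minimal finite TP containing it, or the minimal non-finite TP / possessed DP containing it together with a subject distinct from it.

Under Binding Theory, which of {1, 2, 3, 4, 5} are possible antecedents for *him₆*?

{1, 2, 3}

*him* is a pronoun, so Principle B applies: it must be free in its binding domain.
Binding domain of *him₆*: the embedded TP, whose subject is [Hamid₃'s client]₄.
*Rashid₁* c-commands the pronoun but from outside its binding domain, and is not c-commanded by it → coindexation permitted.
*Rohan₂* c-commands the pronoun but from outside its binding domain, and is not c-commanded by it → coindexation permitted.
*Hamid₃* and the pronoun do not c-command one another → neither Principle B nor Principle C is at stake; coindexation permitted.
*[Hamid₃'s client]₄* c-commands the pronoun within its binding domain → coindexation would violate Principle B.
*Marcus₅*: the pronoun c-commands this R-expression → coindexation would violate Principle C on *Marcus₅*.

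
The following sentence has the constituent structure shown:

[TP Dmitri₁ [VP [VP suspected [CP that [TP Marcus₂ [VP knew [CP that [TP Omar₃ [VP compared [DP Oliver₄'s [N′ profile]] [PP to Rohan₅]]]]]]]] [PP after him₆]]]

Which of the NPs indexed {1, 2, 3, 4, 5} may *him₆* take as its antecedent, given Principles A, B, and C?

*him* is a pronoun, so Principle B applies: it must be free in its binding domain.
Binding domain of *him₆*: the matrix TP, whose subject is Dmitri₁.
*Dmitri₁* c-commands the pronoun within its binding domain → coindexation would violate Principle B.
*Marcus₂* and the pronoun do not c-command one another → neither Principle B nor Principle C is at stake; coindexation permitted.
*Omar₃* and the pronoun do not c-command one another → neither Principle B nor Principle C is at stake; coindexation permitted.
*Oliver₄* and the pronoun do not c-command one another → neither Principle B nor Principle C is at stake; coindexation permitted.
*Rohan₅* and the pronoun do not c-command one another → neither Principle B nor Principle C is at stake; coindexation permitted.

{2, 3, 4, 5}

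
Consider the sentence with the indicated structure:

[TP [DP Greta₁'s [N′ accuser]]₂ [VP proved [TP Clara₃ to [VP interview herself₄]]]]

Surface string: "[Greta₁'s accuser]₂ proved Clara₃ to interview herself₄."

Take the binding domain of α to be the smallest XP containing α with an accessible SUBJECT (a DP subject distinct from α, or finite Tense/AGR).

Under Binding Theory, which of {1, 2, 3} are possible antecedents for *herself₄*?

*herself* is an anaphor, so Principle A applies: it must be bound in its binding domain.
Binding domain of *herself₄*: the embedded TP, whose subject is Clara₃.
*Greta₁* does not c-command the anaphor → cannot bind it.
*[Greta₁'s accuser]₂* c-commands the anaphor but is outside its binding domain → cannot satisfy Principle A.
*Clara₃* c-commands the anaphor within its binding domain → licit binder.

{3}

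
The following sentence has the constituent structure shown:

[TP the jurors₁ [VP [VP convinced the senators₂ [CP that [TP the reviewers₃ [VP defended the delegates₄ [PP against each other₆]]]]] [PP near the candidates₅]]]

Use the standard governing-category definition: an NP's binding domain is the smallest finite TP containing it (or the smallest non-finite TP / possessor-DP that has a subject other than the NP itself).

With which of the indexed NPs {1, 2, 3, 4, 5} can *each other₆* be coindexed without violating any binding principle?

*each other* is an anaphor, so Principle A applies: it must be bound in its binding domain.
Binding domain of *each other₆*: the embedded TP, whose subject is the reviewers₃.
*the jurors₁* c-commands the anaphor but is outside its binding domain → cannot satisfy Principle A.
*the senators₂* c-commands the anaphor but is outside its binding domain → cannot satisfy Principle A.
*the reviewers₃* c-commands the anaphor within its binding domain → licit binder.
*the delegates₄* c-commands the anaphor within its binding domain → licit binder.
*the candidates₅* does not c-command the anaphor → cannot bind it.

{3, 4}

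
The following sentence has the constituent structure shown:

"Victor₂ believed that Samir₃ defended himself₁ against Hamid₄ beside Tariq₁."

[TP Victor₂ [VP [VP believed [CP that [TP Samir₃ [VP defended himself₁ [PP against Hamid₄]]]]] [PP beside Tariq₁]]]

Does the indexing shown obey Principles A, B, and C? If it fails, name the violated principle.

The two coindexed NPs are *Tariq₁* and *himself₁*.
*himself₁* is an anaphor. Principle A requires it to be bound within its binding domain — the embedded TP, whose subject is Samir₃.
Within that domain it is c-commanded by *Samir₃*, which does not share its index.
*Tariq₁* does not c-command the anaphor at all.
The anaphor is unbound in its domain → Principle A violation.

Principle A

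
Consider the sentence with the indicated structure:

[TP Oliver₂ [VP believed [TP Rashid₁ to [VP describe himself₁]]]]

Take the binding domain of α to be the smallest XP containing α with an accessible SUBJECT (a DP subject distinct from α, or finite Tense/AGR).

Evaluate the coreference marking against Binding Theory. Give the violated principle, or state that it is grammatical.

The two coindexed NPs are *Rashid₁* and *himself₁*.
*himself₁* is an anaphor; its binding domain is the embedded TP, whose subject is Rashid₁. *Rashid₁* c-commands it within that domain and shares its index, so Principle A is satisfied.
*Rashid₁* is an R-expression; *himself₁* does not c-command it, and no other NP shares its index, so Principle C is satisfied.
All principles are respected.

grammatical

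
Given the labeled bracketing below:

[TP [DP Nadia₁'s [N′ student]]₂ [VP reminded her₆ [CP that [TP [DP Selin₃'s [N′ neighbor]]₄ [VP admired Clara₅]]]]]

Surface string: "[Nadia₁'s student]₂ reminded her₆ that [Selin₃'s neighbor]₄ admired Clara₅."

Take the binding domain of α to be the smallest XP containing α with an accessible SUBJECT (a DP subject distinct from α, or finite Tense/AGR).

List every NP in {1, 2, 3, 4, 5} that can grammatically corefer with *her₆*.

*her* is a pronoun, so Principle B applies: it must be free in its binding domain.
Binding domain of *her₆*: the matrix TP, whose subject is [Nadia₁'s student]₂.
*Nadia₁* and the pronoun do not c-command one another → neither Principle B nor Principle C is at stake; coindexation permitted.
*[Nadia₁'s student]₂* c-commands the pronoun within its binding domain → coindexation would violate Principle B.
*Selin₃*: the pronoun c-commands this R-expression → coindexation would violate Principle C on *Selin₃*.
*[Selin₃'s neighbor]₄*: the pronoun c-commands this R-expression → coindexation would violate Principle C on *[Selin₃'s neighbor]₄*.
*Clara₅*: the pronoun c-commands this R-expression → coindexation would violate Principle C on *Clara₅*.

{1}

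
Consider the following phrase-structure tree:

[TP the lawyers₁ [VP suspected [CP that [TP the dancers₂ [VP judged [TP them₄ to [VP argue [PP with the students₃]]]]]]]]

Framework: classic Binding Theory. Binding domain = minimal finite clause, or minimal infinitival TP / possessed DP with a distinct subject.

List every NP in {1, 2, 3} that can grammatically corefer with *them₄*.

*them* is a pronoun, so Principle B applies: it must be free in its binding domain.
Binding domain of *them₄*: the embedded TP, whose subject is the dancers₂.
*the lawyers₁* c-commands the pronoun but from outside its binding domain, and is not c-commanded by it → coindexation permitted.
*the dancers₂* c-commands the pronoun within its binding domain → coindexation would violate Principle B.
*the students₃*: the pronoun c-commands this R-expression → coindexation would violate Principle C on *the students₃*.

{1}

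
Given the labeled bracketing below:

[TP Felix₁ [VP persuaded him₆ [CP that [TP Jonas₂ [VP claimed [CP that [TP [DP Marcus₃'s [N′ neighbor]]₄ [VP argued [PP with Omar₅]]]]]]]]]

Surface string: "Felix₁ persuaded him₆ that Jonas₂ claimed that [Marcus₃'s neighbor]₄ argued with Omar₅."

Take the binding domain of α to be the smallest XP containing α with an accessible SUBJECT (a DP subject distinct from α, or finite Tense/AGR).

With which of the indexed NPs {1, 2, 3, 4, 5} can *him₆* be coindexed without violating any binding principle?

none

*him* is a pronoun, so Principle B applies: it must be free in its binding domain.
Binding domain of *him₆*: the matrix TP, whose subject is Felix₁.
*Felix₁* c-commands the pronoun within its binding domain → coindexation would violate Principle B.
*Jonas₂*: the pronoun c-commands this R-expression → coindexation would violate Principle C on *Jonas₂*.
*Marcus₃*: the pronoun c-commands this R-expression → coindexation would violate Principle C on *Marcus₃*.
*[Marcus₃'s neighbor]₄*: the pronoun c-commands this R-expression → coindexation would violate Principle C on *[Marcus₃'s neighbor]₄*.
*Omar₅*: the pronoun c-commands this R-expression → coindexation would violate Principle C on *Omar₅*.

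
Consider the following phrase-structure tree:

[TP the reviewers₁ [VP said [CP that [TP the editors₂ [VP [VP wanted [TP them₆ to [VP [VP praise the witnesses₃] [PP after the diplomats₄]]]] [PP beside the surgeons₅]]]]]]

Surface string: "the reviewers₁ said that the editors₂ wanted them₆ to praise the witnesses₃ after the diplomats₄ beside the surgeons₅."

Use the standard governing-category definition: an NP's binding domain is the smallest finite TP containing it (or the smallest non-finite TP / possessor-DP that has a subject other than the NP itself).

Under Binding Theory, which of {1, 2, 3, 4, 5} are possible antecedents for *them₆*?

{1, 5}

*them* is a pronoun, so Principle B applies: it must be free in its binding domain.
Binding domain of *them₆*: the embedded TP, whose subject is the editors₂.
*the reviewers₁* c-commands the pronoun but from outside its binding domain, and is not c-commanded by it → coindexation permitted.
*the editors₂* c-commands the pronoun within its binding domain → coindexation would violate Principle B.
*the witnesses₃*: the pronoun c-commands this R-expression → coindexation would violate Principle C on *the witnesses₃*.
*the diplomats₄*: the pronoun c-commands this R-expression → coindexation would violate Principle C on *the diplomats₄*.
*the surgeons₅* and the pronoun do not c-command one another → neither Principle B nor Principle C is at stake; coindexation permitted.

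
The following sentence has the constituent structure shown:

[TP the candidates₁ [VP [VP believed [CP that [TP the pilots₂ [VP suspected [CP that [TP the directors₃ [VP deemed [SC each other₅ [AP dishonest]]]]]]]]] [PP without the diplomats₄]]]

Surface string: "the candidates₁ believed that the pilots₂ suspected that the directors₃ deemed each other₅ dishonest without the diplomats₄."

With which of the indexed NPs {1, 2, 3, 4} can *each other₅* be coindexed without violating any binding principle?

*each other* is an anaphor, so Principle A applies: it must be bound in its binding domain.
Binding domain of *each other₅*: the embedded TP, whose subject is the directors₃.
*the candidates₁* c-commands the anaphor but is outside its binding domain → cannot satisfy Principle A.
*the pilots₂* c-commands the anaphor but is outside its binding domain → cannot satisfy Principle A.
*the directors₃* c-commands the anaphor within its binding domain → licit binder.
*the diplomats₄* does not c-command the anaphor → cannot bind it.

{3}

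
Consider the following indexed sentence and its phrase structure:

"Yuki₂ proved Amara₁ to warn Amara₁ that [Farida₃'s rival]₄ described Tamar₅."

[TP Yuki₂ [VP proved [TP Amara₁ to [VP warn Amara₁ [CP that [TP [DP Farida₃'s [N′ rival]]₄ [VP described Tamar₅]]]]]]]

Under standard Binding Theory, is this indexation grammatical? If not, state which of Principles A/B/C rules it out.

Principle C

The two coindexed NPs are *Amara₁* (the higher occurrence) and *Amara₁* (the lower occurrence).
*Amara₁* (the lower occurrence) is an R-expression. Principle C requires it to be free everywhere.
*Amara₁* (the higher occurrence) c-commands it and carries the same index.
The R-expression is bound → Principle C violation.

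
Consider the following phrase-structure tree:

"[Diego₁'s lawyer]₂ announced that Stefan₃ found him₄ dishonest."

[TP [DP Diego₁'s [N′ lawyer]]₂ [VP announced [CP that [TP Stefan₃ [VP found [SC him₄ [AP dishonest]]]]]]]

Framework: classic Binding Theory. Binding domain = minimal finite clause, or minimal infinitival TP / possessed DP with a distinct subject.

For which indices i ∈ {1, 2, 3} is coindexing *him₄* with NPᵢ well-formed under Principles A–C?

*him* is a pronoun, so Principle B applies: it must be free in its binding domain.
Binding domain of *him₄*: the embedded TP, whose subject is Stefan₃.
*Diego₁* and the pronoun do not c-command one another → neither Principle B nor Principle C is at stake; coindexation permitted.
*[Diego₁'s lawyer]₂* c-commands the pronoun but from outside its binding domain, and is not c-commanded by it → coindexation permitted.
*Stefan₃* c-commands the pronoun within its binding domain → coindexation would violate Principle B.

{1, 2}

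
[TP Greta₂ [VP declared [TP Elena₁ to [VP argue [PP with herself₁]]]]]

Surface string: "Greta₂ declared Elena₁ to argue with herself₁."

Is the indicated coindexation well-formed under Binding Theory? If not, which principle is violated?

grammatical

The two coindexed NPs are *Elena₁* and *herself₁*.
*herself₁* is an anaphor; its binding domain is the embedded TP, whose subject is Elena₁. *Elena₁* c-commands it within that domain and shares its index, so Principle A is satisfied.
*Elena₁* is an R-expression; *herself₁* does not c-command it, and no other NP shares its index, so Principle C is satisfied.
All principles are respected.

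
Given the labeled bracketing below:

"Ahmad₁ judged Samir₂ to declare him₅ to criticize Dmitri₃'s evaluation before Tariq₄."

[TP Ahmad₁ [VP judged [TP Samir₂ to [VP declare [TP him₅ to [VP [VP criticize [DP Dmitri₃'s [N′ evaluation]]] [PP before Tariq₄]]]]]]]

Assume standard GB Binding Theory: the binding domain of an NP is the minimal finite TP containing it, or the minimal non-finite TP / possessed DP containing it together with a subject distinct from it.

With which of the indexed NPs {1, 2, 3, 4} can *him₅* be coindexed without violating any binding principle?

{1}

*him* is a pronoun, so Principle B applies: it must be free in its binding domain.
Binding domain of *him₅*: the embedded TP, whose subject is Samir₂.
*Ahmad₁* c-commands the pronoun but from outside its binding domain, and is not c-commanded by it → coindexation permitted.
*Samir₂* c-commands the pronoun within its binding domain → coindexation would violate Principle B.
*Dmitri₃*: the pronoun c-commands this R-expression → coindexation would violate Principle C on *Dmitri₃*.
*Tariq₄*: the pronoun c-commands this R-expression → coindexation would violate Principle C on *Tariq₄*.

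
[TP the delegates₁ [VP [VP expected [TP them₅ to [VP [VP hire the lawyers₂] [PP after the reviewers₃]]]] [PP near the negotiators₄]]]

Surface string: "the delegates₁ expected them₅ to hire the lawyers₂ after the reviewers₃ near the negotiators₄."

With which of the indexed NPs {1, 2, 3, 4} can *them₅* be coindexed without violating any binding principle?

*them* is a pronoun, so Principle B applies: it must be free in its binding domain.
Binding domain of *them₅*: the matrix TP, whose subject is the delegates₁.
*the delegates₁* c-commands the pronoun within its binding domain → coindexation would violate Principle B.
*the lawyers₂*: the pronoun c-commands this R-expression → coindexation would violate Principle C on *the lawyers₂*.
*the reviewers₃*: the pronoun c-commands this R-expression → coindexation would violate Principle C on *the reviewers₃*.
*the negotiators₄* and the pronoun do not c-command one another → neither Principle B nor Principle C is at stake; coindexation permitted.

{4}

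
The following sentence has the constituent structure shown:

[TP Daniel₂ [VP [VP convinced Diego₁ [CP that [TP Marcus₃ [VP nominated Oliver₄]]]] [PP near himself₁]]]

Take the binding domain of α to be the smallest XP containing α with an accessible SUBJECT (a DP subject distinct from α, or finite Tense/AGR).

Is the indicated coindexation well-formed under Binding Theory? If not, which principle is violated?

The two coindexed NPs are *Diego₁* and *himself₁*.
*himself₁* is an anaphor. Principle A requires it to be bound within its binding domain — the matrix TP, whose subject is Daniel₂.
Within that domain it is c-commanded by *Daniel₂*, which does not share its index.
*Diego₁* does not c-command the anaphor at all.
The anaphor is unbound in its domain → Principle A violation.

Principle A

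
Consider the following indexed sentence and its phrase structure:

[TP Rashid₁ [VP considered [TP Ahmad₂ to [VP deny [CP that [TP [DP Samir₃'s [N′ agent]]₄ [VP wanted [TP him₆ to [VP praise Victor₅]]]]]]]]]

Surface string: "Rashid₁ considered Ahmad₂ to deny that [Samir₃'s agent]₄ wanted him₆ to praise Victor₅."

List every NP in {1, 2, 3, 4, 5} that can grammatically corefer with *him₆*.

{1, 2, 3}

*him* is a pronoun, so Principle B applies: it must be free in its binding domain.
Binding domain of *him₆*: the embedded TP, whose subject is [Samir₃'s agent]₄.
*Rashid₁* c-commands the pronoun but from outside its binding domain, and is not c-commanded by it → coindexation permitted.
*Ahmad₂* c-commands the pronoun but from outside its binding domain, and is not c-commanded by it → coindexation permitted.
*Samir₃* and the pronoun do not c-command one another → neither Principle B nor Principle C is at stake; coindexation permitted.
*[Samir₃'s agent]₄* c-commands the pronoun within its binding domain → coindexation would violate Principle B.
*Victor₅*: the pronoun c-commands this R-expression → coindexation would violate Principle C on *Victor₅*.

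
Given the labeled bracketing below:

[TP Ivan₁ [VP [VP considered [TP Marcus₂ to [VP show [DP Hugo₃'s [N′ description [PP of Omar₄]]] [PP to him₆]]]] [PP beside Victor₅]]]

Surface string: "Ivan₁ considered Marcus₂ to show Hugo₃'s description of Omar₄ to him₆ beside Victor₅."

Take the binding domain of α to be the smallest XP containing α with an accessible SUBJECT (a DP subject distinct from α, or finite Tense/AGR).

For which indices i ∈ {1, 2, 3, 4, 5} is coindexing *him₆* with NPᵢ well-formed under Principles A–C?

*him* is a pronoun, so Principle B applies: it must be free in its binding domain.
Binding domain of *him₆*: the embedded TP, whose subject is Marcus₂.
*Ivan₁* c-commands the pronoun but from outside its binding domain, and is not c-commanded by it → coindexation permitted.
*Marcus₂* c-commands the pronoun within its binding domain → coindexation would violate Principle B.
*Hugo₃* and the pronoun do not c-command one another → neither Principle B nor Principle C is at stake; coindexation permitted.
*Omar₄* and the pronoun do not c-command one another → neither Principle B nor Principle C is at stake; coindexation permitted.
*Victor₅* and the pronoun do not c-command one another → neither Principle B nor Principle C is at stake; coindexation permitted.

{1, 3, 4, 5}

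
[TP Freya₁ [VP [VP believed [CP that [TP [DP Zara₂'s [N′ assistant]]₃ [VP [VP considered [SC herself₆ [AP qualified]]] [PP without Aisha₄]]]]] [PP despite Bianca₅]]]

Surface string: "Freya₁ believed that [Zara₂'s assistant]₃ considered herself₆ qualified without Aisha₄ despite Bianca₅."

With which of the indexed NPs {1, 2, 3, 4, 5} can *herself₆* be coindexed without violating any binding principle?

{3}

*herself* is an anaphor, so Principle A applies: it must be bound in its binding domain.
Binding domain of *herself₆*: the embedded TP, whose subject is [Zara₂'s assistant]₃.
*Freya₁* c-commands the anaphor but is outside its binding domain → cannot satisfy Principle A.
*Zara₂* does not c-command the anaphor → cannot bind it.
*[Zara₂'s assistant]₃* c-commands the anaphor within its binding domain → licit binder.
*Aisha₄* does not c-command the anaphor → cannot bind it.
*Bianca₅* does not c-command the anaphor → cannot bind it.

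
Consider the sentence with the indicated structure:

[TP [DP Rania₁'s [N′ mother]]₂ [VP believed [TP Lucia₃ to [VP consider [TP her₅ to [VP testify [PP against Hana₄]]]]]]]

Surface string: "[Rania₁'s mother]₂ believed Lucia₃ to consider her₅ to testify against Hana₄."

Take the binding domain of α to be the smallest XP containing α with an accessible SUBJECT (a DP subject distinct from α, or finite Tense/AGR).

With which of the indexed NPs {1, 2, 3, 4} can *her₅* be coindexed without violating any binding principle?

*her* is a pronoun, so Principle B applies: it must be free in its binding domain.
Binding domain of *her₅*: the embedded TP, whose subject is Lucia₃.
*Rania₁* and the pronoun do not c-command one another → neither Principle B nor Principle C is at stake; coindexation permitted.
*[Rania₁'s mother]₂* c-commands the pronoun but from outside its binding domain, and is not c-commanded by it → coindexation permitted.
*Lucia₃* c-commands the pronoun within its binding domain → coindexation would violate Principle B.
*Hana₄*: the pronoun c-commands this R-expression → coindexation would violate Principle C on *Hana₄*.

{1, 2}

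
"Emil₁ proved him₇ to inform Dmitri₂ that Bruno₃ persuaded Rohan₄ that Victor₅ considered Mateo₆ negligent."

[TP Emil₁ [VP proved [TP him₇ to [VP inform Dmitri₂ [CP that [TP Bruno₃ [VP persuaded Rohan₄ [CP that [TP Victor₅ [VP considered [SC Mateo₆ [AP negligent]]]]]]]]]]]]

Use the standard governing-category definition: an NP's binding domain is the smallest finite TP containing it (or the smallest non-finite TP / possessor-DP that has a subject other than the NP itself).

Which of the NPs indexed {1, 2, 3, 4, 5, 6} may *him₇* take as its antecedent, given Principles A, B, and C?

none

*him* is a pronoun, so Principle B applies: it must be free in its binding domain.
Binding domain of *him₇*: the matrix TP, whose subject is Emil₁.
*Emil₁* c-commands the pronoun within its binding domain → coindexation would violate Principle B.
*Dmitri₂*: the pronoun c-commands this R-expression → coindexation would violate Principle C on *Dmitri₂*.
*Bruno₃*: the pronoun c-commands this R-expression → coindexation would violate Principle C on *Bruno₃*.
*Rohan₄*: the pronoun c-commands this R-expression → coindexation would violate Principle C on *Rohan₄*.
*Victor₅*: the pronoun c-commands this R-expression → coindexation would violate Principle C on *Victor₅*.
*Mateo₆*: the pronoun c-commands this R-expression → coindexation would violate Principle C on *Mateo₆*.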